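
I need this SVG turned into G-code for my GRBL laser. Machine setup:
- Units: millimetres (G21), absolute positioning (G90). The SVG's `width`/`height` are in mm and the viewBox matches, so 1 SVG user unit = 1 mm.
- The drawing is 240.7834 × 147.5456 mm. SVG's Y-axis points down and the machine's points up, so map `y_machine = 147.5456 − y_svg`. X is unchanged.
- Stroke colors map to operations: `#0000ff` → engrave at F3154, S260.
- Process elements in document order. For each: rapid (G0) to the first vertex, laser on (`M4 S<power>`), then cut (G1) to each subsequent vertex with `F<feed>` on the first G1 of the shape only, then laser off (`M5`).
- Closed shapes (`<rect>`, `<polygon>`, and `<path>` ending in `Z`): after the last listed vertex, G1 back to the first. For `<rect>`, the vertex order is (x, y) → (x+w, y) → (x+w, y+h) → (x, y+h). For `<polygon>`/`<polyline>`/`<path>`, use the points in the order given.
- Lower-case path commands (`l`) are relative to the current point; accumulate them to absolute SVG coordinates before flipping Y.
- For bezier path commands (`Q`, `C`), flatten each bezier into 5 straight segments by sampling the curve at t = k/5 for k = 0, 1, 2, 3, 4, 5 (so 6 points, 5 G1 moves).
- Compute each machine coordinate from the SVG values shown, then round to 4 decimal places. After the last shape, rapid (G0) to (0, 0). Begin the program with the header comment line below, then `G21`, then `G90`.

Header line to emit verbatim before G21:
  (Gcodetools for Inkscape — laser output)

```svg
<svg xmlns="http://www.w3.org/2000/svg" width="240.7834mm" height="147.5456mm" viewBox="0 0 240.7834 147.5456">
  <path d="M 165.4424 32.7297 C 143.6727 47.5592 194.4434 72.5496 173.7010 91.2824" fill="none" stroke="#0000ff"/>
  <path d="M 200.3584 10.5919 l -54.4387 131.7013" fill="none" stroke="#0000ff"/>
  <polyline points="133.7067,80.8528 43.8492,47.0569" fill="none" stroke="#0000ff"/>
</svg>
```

(Gcodetools for Inkscape — laser output)
G21
G90
G0 X165.4424 Y114.8159
M4 S260
G1 X159.9330 Y104.8302 F3154
G1 X164.9187 Y93.1941
G1 X173.4850 Y80.6954
G1 X178.7173 Y68.1224
G1 X173.7010 Y56.2632
M5
G0 X200.3584 Y136.9537
M4 S260
G1 X145.9197 Y5.2524 F3154
M5
G0 X133.7067 Y66.6928
M4 S260
G1 X43.8492 Y100.4887 F3154
M5
G0 X0.0000 Y0.0000

viewBox `0 0 240.7834 147.5456` with mm width/height → 1 unit = 1 mm. Flip: y_m = 147.5456 − y_svg.

**Shape 1** — `<path>` cubic bezier, stroke `#0000ff` → engrave (S260, F3154). Control points (SVG): P0=(165.4424,32.7297), P1=(143.6727,47.5592), P2=(194.4434,72.5496), P3=(173.7010,91.2824); sampled at t=k/5. Machine vertices: (165.4424,114.8159) → (159.9330,104.8302) → (164.9187,93.1941) → (173.4850,80.6954) → (178.7173,68.1224) → (173.7010,56.2632). Open path.

**Shape 2** — `<path>` line segment, stroke `#0000ff` → engrave (S260, F3154). Machine vertices: (200.3584,136.9537) → (145.9197,5.2524). Open path.

**Shape 3** — `<polyline>` line segment, stroke `#0000ff` → engrave (S260, F3154). Machine vertices: (133.7067,66.6928) → (43.8492,100.4887). Open path.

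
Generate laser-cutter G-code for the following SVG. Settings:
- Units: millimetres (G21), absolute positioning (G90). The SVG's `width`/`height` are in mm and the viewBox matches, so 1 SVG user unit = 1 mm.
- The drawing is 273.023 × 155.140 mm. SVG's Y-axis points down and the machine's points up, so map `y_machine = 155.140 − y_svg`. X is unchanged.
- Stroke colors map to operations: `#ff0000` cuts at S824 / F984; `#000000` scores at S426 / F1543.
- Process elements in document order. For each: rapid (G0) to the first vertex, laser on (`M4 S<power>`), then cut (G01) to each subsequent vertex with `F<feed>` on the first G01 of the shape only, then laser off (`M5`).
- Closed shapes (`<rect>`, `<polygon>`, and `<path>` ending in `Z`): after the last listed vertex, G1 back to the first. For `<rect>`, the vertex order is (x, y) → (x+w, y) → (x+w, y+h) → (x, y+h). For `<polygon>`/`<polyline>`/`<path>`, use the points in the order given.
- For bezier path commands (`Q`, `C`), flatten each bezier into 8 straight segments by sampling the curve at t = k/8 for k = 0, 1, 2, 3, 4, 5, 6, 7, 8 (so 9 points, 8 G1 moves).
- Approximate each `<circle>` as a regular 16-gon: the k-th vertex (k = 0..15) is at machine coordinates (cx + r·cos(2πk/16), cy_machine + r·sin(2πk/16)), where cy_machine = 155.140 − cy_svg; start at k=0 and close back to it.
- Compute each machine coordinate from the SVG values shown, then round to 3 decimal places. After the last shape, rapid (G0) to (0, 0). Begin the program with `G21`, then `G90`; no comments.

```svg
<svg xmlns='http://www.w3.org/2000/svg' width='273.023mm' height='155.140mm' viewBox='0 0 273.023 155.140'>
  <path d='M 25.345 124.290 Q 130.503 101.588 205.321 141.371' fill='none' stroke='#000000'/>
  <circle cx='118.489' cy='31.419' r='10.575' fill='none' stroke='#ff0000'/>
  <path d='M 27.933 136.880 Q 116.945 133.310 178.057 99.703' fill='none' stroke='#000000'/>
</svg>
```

G21
G90
G0 X25.345 Y30.850
M4 S426
G01 X51.160 Y35.549 F1543
G01 X76.028 Y38.296
G01 X99.947 Y39.090
G01 X122.918 Y37.931
G01 X144.941 Y34.819
G01 X166.016 Y29.755
G01 X186.142 Y22.738
G01 X205.321 Y13.769
M5
G0 X129.064 Y123.721
M4 S824
G01 X128.259 Y127.768 F984
G01 X125.967 Y131.199
G01 X122.536 Y133.491
G01 X118.489 Y134.296
G01 X114.442 Y133.491
G01 X111.011 Y131.199
G01 X108.719 Y127.768
G01 X107.914 Y123.721
G01 X108.719 Y119.674
G01 X111.011 Y116.243
G01 X114.442 Y113.951
G01 X118.489 Y113.146
G01 X122.536 Y113.951
G01 X125.967 Y116.243
G01 X128.259 Y119.674
G01 X129.064 Y123.721
M5
G0 X27.933 Y18.260
M4 S426
G01 X49.750 Y19.622 F1543
G01 X70.695 Y21.922
G01 X90.769 Y25.161
G01 X109.970 Y29.339
G01 X128.300 Y34.456
G01 X145.757 Y40.511
G01 X162.343 Y47.505
G01 X178.057 Y55.437
M5
G0 X0.000 Y0.000

1 u = 1 mm; y_m = 155.140 − y.

[1] `<path>` quadratic bezier, #000000→score S426 F1543: (25.345,30.850) → (51.160,35.549) → (76.028,38.296) → (99.947,39.090) → (122.918,37.931) → (144.941,34.819) → (166.016,29.755) → (186.142,22.738) → (205.321,13.769)

[2] `<circle>` circle, #ff0000→cut S824 F984: (129.064,123.721) → (128.259,127.768) → (125.967,131.199) → (122.536,133.491) → (118.489,134.296) → (114.442,133.491) → (111.011,131.199) → (108.719,127.768) → (107.914,123.721) → (108.719,119.674) → (111.011,116.243) → (114.442,113.951) → (118.489,113.146) → (122.536,113.951) → (125.967,116.243) → (128.259,119.674) → (129.064,123.721) (closed)

[3] `<path>` quadratic bezier, #000000→score S426 F1543: (27.933,18.260) → (49.750,19.622) → (70.695,21.922) → (90.769,25.161) → (109.970,29.339) → (128.300,34.456) → (145.757,40.511) → (162.343,47.505) → (178.057,55.437)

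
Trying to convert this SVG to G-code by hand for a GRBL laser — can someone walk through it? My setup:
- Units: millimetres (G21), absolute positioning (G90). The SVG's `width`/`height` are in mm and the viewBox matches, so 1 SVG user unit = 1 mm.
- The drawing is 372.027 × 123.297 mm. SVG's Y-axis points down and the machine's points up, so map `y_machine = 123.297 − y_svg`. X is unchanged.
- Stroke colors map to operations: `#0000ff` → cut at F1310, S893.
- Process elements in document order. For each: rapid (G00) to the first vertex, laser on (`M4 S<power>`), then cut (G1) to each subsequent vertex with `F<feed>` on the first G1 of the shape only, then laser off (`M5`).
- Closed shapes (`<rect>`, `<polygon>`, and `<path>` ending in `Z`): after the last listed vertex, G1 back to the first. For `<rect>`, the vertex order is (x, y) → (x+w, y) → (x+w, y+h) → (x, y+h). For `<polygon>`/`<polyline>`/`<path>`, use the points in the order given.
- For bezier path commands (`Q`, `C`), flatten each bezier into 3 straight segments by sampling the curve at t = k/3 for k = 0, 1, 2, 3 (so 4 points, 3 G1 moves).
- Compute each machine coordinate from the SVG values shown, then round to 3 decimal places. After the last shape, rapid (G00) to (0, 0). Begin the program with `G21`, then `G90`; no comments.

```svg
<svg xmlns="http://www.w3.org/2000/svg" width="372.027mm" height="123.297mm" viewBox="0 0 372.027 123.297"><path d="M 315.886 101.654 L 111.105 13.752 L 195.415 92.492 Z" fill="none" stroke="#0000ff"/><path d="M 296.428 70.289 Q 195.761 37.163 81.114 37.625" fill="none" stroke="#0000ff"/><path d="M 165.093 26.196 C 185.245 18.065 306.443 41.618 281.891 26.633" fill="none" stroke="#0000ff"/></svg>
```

G21
G90
G00 X315.886 Y21.643
M4 S893
G1 X111.105 Y109.545 F1310
G1 X195.415 Y30.805
G1 X315.886 Y21.643
M5
G00 X296.428 Y53.008
M4 S893
G1 X227.763 Y71.360 F1310
G1 X155.992 Y82.248
G1 X81.114 Y85.672
M5
G00 X165.093 Y97.101
M4 S893
G1 X209.786 Y97.271 F1310
G1 X267.000 Y91.924
G1 X281.891 Y96.664
M5
G00 X0.000 Y0.000

Since the viewBox matches the mm dimensions, user units are millimetres directly. The only transform is the Y-flip y_m = 123.297 − y_svg.

Shape 1 is a closed polygon drawn with `<path>`. Its stroke #0000ff means cut at S893, F1310. After flipping Y the toolpath is (315.886,21.643) → (111.105,109.545) → (195.415,30.805) → (315.886,21.643), returning to the start.

Shape 2 is a quadratic bezier drawn with `<path>`. Its stroke #0000ff means cut at S893, F1310. After flipping Y the toolpath is (296.428,53.008) → (227.763,71.360) → (155.992,82.248) → (81.114,85.672).

Shape 3 is a cubic bezier drawn with `<path>`. Its stroke #0000ff means cut at S893, F1310. After flipping Y the toolpath is (165.093,97.101) → (209.786,97.271) → (267.000,91.924) → (281.891,96.664).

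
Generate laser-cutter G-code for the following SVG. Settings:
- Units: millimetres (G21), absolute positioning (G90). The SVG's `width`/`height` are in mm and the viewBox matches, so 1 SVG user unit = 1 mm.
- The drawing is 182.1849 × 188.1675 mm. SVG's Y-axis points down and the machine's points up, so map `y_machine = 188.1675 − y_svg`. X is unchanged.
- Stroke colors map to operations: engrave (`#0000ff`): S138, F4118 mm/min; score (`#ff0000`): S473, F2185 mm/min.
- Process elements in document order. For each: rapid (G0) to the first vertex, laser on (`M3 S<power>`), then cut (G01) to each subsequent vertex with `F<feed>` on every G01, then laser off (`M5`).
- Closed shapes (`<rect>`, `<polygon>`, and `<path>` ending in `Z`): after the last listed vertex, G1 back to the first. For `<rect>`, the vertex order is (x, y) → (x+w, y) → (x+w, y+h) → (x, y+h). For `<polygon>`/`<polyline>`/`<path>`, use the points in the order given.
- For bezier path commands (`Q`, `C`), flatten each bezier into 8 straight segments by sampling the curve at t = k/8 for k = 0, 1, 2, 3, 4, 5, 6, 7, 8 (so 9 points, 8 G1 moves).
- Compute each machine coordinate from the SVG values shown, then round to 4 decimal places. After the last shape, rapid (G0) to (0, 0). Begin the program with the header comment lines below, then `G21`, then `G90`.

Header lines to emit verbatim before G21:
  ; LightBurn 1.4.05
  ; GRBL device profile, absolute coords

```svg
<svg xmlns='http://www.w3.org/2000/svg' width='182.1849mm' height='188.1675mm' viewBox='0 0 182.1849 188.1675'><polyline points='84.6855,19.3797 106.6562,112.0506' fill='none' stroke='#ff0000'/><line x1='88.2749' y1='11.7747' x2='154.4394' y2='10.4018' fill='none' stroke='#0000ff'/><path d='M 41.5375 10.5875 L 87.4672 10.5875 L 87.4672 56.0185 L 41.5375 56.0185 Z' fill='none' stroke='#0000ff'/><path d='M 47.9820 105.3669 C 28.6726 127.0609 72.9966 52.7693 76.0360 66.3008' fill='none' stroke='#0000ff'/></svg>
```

viewBox `0 0 182.1849 188.1675` with mm width/height → 1 unit = 1 mm. Flip: y_m = 188.1675 − y_svg.

**Shape 1** — `<polyline>` line segment, stroke `#ff0000` → score (S473, F2185). Machine vertices: (84.6855,168.7878) → (106.6562,76.1169). Open path.

**Shape 2** — `<line>` line segment, stroke `#0000ff` → engrave (S138, F4118). Machine vertices: (88.2749,176.3928) → (154.4394,177.7657). Open path.

**Shape 3** — `<path>` rectangle, stroke `#0000ff` → engrave (S138, F4118). Machine vertices: (41.5375,177.5800) → (87.4672,177.5800) → (87.4672,132.1490) → (41.5375,132.1490) → (41.5375,177.5800). Closed: final G1 returns to the first vertex.

**Shape 4** — `<path>` cubic bezier, stroke `#0000ff` → engrave (S138, F4118). Control points (SVG): P0=(47.9820,105.3669), P1=(28.6726,127.0609), P2=(72.9966,52.7693), P3=(76.0360,66.3008); sampled at t=k/8. Machine vertices: (47.9820,82.8006) → (43.5189,78.8057) → (43.7919,81.6554) → (47.5715,89.1957) → (53.6282,99.2727) → (60.7325,109.7323) → (67.6549,118.4205) → (73.1659,123.1833) → (76.0360,121.8667). Open path.

; LightBurn 1.4.05
; GRBL device profile, absolute coords
G21
G90
G0 X84.6855 Y168.7878
M3 S473
G01 X106.6562 Y76.1169 F2185
M5
G0 X88.2749 Y176.3928
M3 S138
G01 X154.4394 Y177.7657 F4118
M5
G0 X41.5375 Y177.5800
M3 S138
G01 X87.4672 Y177.5800 F4118
G01 X87.4672 Y132.1490 F4118
G01 X41.5375 Y132.1490 F4118
G01 X41.5375 Y177.5800 F4118
M5
G0 X47.9820 Y82.8006
M3 S138
G01 X43.5189 Y78.8057 F4118
G01 X43.7919 Y81.6554 F4118
G01 X47.5715 Y89.1957 F4118
G01 X53.6282 Y99.2727 F4118
G01 X60.7325 Y109.7323 F4118
G01 X67.6549 Y118.4205 F4118
G01 X73.1659 Y123.1833 F4118
G01 X76.0360 Y121.8667 F4118
M5
G0 X0.0000 Y0.0000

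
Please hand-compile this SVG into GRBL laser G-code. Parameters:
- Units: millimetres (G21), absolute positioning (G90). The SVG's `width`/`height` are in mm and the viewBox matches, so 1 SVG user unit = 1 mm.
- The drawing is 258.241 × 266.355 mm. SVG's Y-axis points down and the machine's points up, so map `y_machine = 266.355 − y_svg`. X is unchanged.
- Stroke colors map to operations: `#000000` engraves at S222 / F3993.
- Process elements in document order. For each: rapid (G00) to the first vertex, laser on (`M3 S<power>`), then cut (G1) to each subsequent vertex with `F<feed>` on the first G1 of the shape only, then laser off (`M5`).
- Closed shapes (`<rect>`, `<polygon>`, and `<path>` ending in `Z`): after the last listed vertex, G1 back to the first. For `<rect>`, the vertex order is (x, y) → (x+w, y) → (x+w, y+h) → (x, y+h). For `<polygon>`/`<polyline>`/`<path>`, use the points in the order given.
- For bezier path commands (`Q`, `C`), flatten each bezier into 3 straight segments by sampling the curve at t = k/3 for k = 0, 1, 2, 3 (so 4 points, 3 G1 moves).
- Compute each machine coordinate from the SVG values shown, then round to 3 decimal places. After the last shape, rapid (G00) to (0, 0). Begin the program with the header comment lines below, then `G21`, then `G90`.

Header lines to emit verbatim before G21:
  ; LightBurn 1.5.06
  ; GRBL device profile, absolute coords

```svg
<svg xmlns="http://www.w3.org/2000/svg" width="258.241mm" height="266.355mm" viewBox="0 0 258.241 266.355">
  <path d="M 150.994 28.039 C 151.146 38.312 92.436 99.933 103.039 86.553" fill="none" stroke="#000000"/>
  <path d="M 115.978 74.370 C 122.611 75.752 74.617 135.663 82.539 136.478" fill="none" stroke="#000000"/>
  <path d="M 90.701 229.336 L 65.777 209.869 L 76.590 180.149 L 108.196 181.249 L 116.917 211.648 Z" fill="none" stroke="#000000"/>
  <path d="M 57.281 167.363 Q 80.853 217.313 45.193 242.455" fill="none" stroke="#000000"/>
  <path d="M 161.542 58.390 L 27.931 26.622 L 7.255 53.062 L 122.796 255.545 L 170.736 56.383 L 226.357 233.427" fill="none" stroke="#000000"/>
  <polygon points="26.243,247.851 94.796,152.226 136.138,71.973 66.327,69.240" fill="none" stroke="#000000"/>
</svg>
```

Since the viewBox matches the mm dimensions, user units are millimetres directly. The only transform is the Y-flip y_m = 266.355 − y_svg.

Shape 1 is a cubic bezier drawn with `<path>`. Its stroke #000000 means engrave at S222, F3993. After flipping Y the toolpath is (150.994,238.316) → (136.273,215.607) → (110.793,186.743) → (103.039,179.802).

Shape 2 is a cubic bezier drawn with `<path>`. Its stroke #000000 means engrave at S222, F3993. After flipping Y the toolpath is (115.978,191.985) → (108.496,175.450) → (89.161,146.034) → (82.539,129.877).

Shape 3 is a regular polygon drawn with `<path>`. Its stroke #000000 means engrave at S222, F3993. After flipping Y the toolpath is (90.701,37.019) → (65.777,56.486) → (76.590,86.206) → (108.196,85.106) → (116.917,54.707) → (90.701,37.019), returning to the start.

Shape 4 is a quadratic bezier drawn with `<path>`. Its stroke #000000 means engrave at S222, F3993. After flipping Y the toolpath is (57.281,98.992) → (66.414,68.448) → (62.385,43.418) → (45.193,23.900).

Shape 5 is a open polyline drawn with `<path>`. Its stroke #000000 means engrave at S222, F3993. After flipping Y the toolpath is (161.542,207.965) → (27.931,239.733) → (7.255,213.293) → (122.796,10.810) → (170.736,209.972) → (226.357,32.928).

Shape 6 is a closed polygon drawn with `<polygon>`. Its stroke #000000 means engrave at S222, F3993. After flipping Y the toolpath is (26.243,18.504) → (94.796,114.129) → (136.138,194.382) → (66.327,197.115) → (26.243,18.504), returning to the start.

; LightBurn 1.5.06
; GRBL device profile, absolute coords
G21
G90
G00 X150.994 Y238.316
M3 S222
G1 X136.273 Y215.607 F3993
G1 X110.793 Y186.743
G1 X103.039 Y179.802
M5
G00 X115.978 Y191.985
M3 S222
G1 X108.496 Y175.450 F3993
G1 X89.161 Y146.034
G1 X82.539 Y129.877
M5
G00 X90.701 Y37.019
M3 S222
G1 X65.777 Y56.486 F3993
G1 X76.590 Y86.206
G1 X108.196 Y85.106
G1 X116.917 Y54.707
G1 X90.701 Y37.019
M5
G00 X57.281 Y98.992
M3 S222
G1 X66.414 Y68.448 F3993
G1 X62.385 Y43.418
G1 X45.193 Y23.900
M5
G00 X161.542 Y207.965
M3 S222
G1 X27.931 Y239.733 F3993
G1 X7.255 Y213.293
G1 X122.796 Y10.810
G1 X170.736 Y209.972
G1 X226.357 Y32.928
M5
G00 X26.243 Y18.504
M3 S222
G1 X94.796 Y114.129 F3993
G1 X136.138 Y194.382
G1 X66.327 Y197.115
G1 X26.243 Y18.504
M5
G00 X0.000 Y0.000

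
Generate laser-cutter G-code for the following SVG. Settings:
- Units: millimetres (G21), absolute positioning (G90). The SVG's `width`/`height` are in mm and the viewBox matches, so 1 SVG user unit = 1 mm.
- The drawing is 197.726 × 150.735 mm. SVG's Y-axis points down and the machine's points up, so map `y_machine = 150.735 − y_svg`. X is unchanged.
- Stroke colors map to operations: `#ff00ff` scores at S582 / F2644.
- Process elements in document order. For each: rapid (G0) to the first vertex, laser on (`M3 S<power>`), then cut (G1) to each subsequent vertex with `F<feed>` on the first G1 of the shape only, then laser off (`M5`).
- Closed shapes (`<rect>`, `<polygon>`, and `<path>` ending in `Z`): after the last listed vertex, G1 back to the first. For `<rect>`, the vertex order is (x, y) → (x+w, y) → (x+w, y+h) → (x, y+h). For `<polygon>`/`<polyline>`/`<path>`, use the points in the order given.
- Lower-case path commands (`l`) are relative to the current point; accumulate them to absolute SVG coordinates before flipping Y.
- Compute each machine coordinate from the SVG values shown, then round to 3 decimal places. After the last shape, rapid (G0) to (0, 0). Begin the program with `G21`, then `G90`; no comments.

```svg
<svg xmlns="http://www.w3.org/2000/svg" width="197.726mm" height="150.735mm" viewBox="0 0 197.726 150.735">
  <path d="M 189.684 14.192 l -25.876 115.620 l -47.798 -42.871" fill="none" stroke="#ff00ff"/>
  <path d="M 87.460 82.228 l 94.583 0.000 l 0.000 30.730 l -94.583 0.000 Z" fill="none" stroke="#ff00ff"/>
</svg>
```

viewBox `0 0 197.726 150.735` with mm width/height → 1 unit = 1 mm. Flip: y_m = 150.735 − y_svg.

**Shape 1** — `<path>` open polyline, stroke `#ff00ff` → score (S582, F2644). Machine vertices: (189.684,136.543) → (163.808,20.923) → (116.010,63.794). Open path.

**Shape 2** — `<path>` rectangle, stroke `#ff00ff` → score (S582, F2644). Machine vertices: (87.460,68.507) → (182.043,68.507) → (182.043,37.777) → (87.460,37.777) → (87.460,68.507). Closed: final G1 returns to the first vertex.

G21
G90
G0 X189.684 Y136.543
M3 S582
G1 X163.808 Y20.923 F2644
G1 X116.010 Y63.794
M5
G0 X87.460 Y68.507
M3 S582
G1 X182.043 Y68.507 F2644
G1 X182.043 Y37.777
G1 X87.460 Y37.777
G1 X87.460 Y68.507
M5
G0 X0.000 Y0.000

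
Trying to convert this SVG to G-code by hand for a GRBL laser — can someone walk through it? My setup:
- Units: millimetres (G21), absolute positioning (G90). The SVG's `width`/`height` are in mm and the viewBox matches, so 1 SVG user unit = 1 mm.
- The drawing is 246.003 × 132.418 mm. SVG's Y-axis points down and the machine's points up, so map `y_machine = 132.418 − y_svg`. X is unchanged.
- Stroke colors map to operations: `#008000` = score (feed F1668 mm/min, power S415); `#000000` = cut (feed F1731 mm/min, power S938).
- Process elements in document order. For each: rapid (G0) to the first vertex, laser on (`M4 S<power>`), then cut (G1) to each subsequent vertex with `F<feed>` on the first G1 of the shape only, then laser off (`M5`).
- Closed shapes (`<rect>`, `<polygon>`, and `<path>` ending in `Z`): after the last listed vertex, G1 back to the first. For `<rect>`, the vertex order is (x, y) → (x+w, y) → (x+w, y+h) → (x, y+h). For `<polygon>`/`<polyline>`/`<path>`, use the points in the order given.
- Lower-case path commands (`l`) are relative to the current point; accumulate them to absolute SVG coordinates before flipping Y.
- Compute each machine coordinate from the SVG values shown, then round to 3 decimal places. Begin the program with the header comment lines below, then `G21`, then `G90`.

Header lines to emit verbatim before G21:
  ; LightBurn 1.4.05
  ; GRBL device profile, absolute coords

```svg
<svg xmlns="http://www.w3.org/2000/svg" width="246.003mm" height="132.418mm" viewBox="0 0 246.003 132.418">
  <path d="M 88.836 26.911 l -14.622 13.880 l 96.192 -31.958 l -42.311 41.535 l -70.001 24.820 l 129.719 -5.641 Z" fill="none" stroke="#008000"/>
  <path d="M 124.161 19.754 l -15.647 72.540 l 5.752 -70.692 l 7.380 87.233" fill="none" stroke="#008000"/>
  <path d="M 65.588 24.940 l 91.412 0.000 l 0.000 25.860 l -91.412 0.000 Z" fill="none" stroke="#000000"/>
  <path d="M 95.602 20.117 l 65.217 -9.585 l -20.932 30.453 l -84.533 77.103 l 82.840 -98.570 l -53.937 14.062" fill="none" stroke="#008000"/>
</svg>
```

; LightBurn 1.4.05
; GRBL device profile, absolute coords
G21
G90
G0 X88.836 Y105.507
M4 S415
G1 X74.214 Y91.627 F1668
G1 X170.406 Y123.585
G1 X128.095 Y82.050
G1 X58.094 Y57.230
G1 X187.813 Y62.871
G1 X88.836 Y105.507
M5
G0 X124.161 Y112.664
M4 S415
G1 X108.514 Y40.124 F1668
G1 X114.266 Y110.816
G1 X121.646 Y23.583
M5
G0 X65.588 Y107.478
M4 S938
G1 X157.000 Y107.478 F1731
G1 X157.000 Y81.618
G1 X65.588 Y81.618
G1 X65.588 Y107.478
M5
G0 X95.602 Y112.301
M4 S415
G1 X160.819 Y121.886 F1668
G1 X139.887 Y91.433
G1 X55.354 Y14.330
G1 X138.194 Y112.900
G1 X84.257 Y98.838
M5

Since the viewBox matches the mm dimensions, user units are millimetres directly. The only transform is the Y-flip y_m = 132.418 − y_svg.

Shape 1 is a closed polygon drawn with `<path>`. Its stroke #008000 means score at S415, F1668. After flipping Y the toolpath is (88.836,105.507) → (74.214,91.627) → (170.406,123.585) → (128.095,82.050) → (58.094,57.230) → (187.813,62.871) → (88.836,105.507), returning to the start.

Shape 2 is a open polyline drawn with `<path>`. Its stroke #008000 means score at S415, F1668. After flipping Y the toolpath is (124.161,112.664) → (108.514,40.124) → (114.266,110.816) → (121.646,23.583).

Shape 3 is a rectangle drawn with `<path>`. Its stroke #000000 means cut at S938, F1731. After flipping Y the toolpath is (65.588,107.478) → (157.000,107.478) → (157.000,81.618) → (65.588,81.618) → (65.588,107.478), returning to the start.

Shape 4 is a open polyline drawn with `<path>`. Its stroke #008000 means score at S415, F1668. After flipping Y the toolpath is (95.602,112.301) → (160.819,121.886) → (139.887,91.433) → (55.354,14.330) → (138.194,112.900) → (84.257,98.838).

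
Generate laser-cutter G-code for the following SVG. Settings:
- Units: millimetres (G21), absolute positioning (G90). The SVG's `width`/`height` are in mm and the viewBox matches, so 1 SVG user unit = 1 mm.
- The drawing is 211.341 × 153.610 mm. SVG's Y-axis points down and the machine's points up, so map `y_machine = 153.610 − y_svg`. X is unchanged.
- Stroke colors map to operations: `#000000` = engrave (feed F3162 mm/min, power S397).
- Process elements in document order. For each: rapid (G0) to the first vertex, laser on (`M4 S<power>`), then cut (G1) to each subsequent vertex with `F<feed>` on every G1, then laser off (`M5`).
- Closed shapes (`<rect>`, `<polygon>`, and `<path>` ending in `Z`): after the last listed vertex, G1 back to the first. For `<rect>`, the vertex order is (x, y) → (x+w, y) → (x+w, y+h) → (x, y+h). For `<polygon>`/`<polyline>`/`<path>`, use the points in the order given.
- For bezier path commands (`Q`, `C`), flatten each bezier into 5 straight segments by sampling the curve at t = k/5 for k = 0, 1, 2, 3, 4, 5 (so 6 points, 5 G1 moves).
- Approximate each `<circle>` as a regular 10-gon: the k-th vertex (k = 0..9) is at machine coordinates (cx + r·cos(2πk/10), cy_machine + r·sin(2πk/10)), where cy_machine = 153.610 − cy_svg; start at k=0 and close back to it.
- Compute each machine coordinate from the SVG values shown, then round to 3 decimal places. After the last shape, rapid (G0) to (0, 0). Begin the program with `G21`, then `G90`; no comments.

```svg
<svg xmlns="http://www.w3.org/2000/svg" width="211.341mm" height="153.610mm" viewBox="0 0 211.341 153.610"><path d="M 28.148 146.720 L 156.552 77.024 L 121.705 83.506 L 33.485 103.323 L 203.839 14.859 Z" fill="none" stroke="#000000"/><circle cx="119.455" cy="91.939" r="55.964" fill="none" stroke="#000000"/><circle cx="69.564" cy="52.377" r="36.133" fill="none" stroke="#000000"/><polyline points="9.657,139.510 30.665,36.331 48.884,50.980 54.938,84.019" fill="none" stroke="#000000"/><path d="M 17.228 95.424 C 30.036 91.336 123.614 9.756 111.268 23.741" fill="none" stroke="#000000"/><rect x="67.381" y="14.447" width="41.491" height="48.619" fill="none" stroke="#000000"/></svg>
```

Since the viewBox matches the mm dimensions, user units are millimetres directly. The only transform is the Y-flip y_m = 153.610 − y_svg.

Shape 1 is a closed polygon drawn with `<path>`. Its stroke #000000 means engrave at S397, F3162. After flipping Y the toolpath is (28.148,6.890) → (156.552,76.586) → (121.705,70.104) → (33.485,50.287) → (203.839,138.751) → (28.148,6.890), returning to the start.

Shape 2 is a circle drawn with `<circle>`. Its stroke #000000 means engrave at S397, F3162. After flipping Y the toolpath is (175.419,61.671) → (164.731,94.566) → (136.749,114.896) → (102.161,114.896) → (74.179,94.566) → (63.491,61.671) → (74.179,28.776) → (102.161,8.446) → (136.749,8.446) → (164.731,28.776) → (175.419,61.671), returning to the start.

Shape 3 is a circle drawn with `<circle>`. Its stroke #000000 means engrave at S397, F3162. After flipping Y the toolpath is (105.697,101.233) → (98.796,122.471) → (80.730,135.598) → (58.398,135.598) → (40.332,122.471) → (33.431,101.233) → (40.332,79.995) → (58.398,66.868) → (80.730,66.868) → (98.796,79.995) → (105.697,101.233), returning to the start.

Shape 4 is a open polyline drawn with `<polyline>`. Its stroke #000000 means engrave at S397, F3162. After flipping Y the toolpath is (9.657,14.100) → (30.665,117.279) → (48.884,102.630) → (54.938,69.591).

Shape 5 is a cubic bezier drawn with `<path>`. Its stroke #000000 means engrave at S397, F3162. After flipping Y the toolpath is (17.228,58.186) → (33.112,68.553) → (59.419,89.212) → (87.188,111.855) → (107.458,128.177) → (111.268,129.869).

Shape 6 is a rectangle drawn with `<rect>`. Its stroke #000000 means engrave at S397, F3162. After flipping Y the toolpath is (67.381,139.163) → (108.872,139.163) → (108.872,90.544) → (67.381,90.544) → (67.381,139.163), returning to the start.

G21
G90
G0 X28.148 Y6.890
M4 S397
G1 X156.552 Y76.586 F3162
G1 X121.705 Y70.104 F3162
G1 X33.485 Y50.287 F3162
G1 X203.839 Y138.751 F3162
G1 X28.148 Y6.890 F3162
M5
G0 X175.419 Y61.671
M4 S397
G1 X164.731 Y94.566 F3162
G1 X136.749 Y114.896 F3162
G1 X102.161 Y114.896 F3162
G1 X74.179 Y94.566 F3162
G1 X63.491 Y61.671 F3162
G1 X74.179 Y28.776 F3162
G1 X102.161 Y8.446 F3162
G1 X136.749 Y8.446 F3162
G1 X164.731 Y28.776 F3162
G1 X175.419 Y61.671 F3162
M5
G0 X105.697 Y101.233
M4 S397
G1 X98.796 Y122.471 F3162
G1 X80.730 Y135.598 F3162
G1 X58.398 Y135.598 F3162
G1 X40.332 Y122.471 F3162
G1 X33.431 Y101.233 F3162
G1 X40.332 Y79.995 F3162
G1 X58.398 Y66.868 F3162
G1 X80.730 Y66.868 F3162
G1 X98.796 Y79.995 F3162
G1 X105.697 Y101.233 F3162
M5
G0 X9.657 Y14.100
M4 S397
G1 X30.665 Y117.279 F3162
G1 X48.884 Y102.630 F3162
G1 X54.938 Y69.591 F3162
M5
G0 X17.228 Y58.186
M4 S397
G1 X33.112 Y68.553 F3162
G1 X59.419 Y89.212 F3162
G1 X87.188 Y111.855 F3162
G1 X107.458 Y128.177 F3162
G1 X111.268 Y129.869 F3162
M5
G0 X67.381 Y139.163
M4 S397
G1 X108.872 Y139.163 F3162
G1 X108.872 Y90.544 F3162
G1 X67.381 Y90.544 F3162
G1 X67.381 Y139.163 F3162
M5
G0 X0.000 Y0.000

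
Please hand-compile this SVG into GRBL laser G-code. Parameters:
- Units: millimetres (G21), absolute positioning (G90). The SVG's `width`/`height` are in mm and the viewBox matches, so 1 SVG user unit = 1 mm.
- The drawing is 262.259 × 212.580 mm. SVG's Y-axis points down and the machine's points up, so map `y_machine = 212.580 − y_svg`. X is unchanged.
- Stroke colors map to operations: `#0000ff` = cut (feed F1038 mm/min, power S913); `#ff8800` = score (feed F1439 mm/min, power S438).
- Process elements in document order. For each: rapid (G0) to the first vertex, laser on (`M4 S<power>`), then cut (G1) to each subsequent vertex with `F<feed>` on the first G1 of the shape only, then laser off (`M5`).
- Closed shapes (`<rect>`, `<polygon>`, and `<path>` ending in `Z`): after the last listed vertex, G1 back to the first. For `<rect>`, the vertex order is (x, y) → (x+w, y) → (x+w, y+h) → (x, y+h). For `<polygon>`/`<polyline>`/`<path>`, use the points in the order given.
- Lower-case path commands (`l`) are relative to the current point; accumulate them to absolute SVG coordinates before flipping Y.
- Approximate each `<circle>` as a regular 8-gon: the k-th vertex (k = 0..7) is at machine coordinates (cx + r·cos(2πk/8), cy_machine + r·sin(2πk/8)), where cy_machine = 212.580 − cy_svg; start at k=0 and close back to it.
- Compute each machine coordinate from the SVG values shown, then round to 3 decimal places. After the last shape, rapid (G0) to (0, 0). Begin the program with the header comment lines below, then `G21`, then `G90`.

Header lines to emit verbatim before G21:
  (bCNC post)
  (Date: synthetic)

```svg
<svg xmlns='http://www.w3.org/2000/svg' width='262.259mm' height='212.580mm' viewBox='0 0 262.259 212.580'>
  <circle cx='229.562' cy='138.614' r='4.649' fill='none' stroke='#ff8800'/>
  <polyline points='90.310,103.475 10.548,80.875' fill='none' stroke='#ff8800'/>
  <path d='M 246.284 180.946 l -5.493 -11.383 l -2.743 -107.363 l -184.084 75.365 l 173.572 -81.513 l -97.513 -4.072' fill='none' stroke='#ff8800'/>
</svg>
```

(bCNC post)
(Date: synthetic)
G21
G90
G0 X234.211 Y73.966
M4 S438
G1 X232.849 Y77.253 F1439
G1 X229.562 Y78.615
G1 X226.275 Y77.253
G1 X224.913 Y73.966
G1 X226.275 Y70.679
G1 X229.562 Y69.317
G1 X232.849 Y70.679
G1 X234.211 Y73.966
M5
G0 X90.310 Y109.105
M4 S438
G1 X10.548 Y131.705 F1439
M5
G0 X246.284 Y31.634
M4 S438
G1 X240.791 Y43.017 F1439
G1 X238.048 Y150.380
G1 X53.964 Y75.015
G1 X227.536 Y156.528
G1 X130.023 Y160.600
M5
G0 X0.000 Y0.000

1 u = 1 mm; y_m = 212.580 − y.

[1] `<circle>` circle, #ff8800→score S438 F1439: (234.211,73.966) → (232.849,77.253) → (229.562,78.615) → (226.275,77.253) → (224.913,73.966) → (226.275,70.679) → (229.562,69.317) → (232.849,70.679) → (234.211,73.966) (closed)

[2] `<polyline>` line segment, #ff8800→score S438 F1439: (90.310,109.105) → (10.548,131.705)

[3] `<path>` open polyline, #ff8800→score S438 F1439: (246.284,31.634) → (240.791,43.017) → (238.048,150.380) → (53.964,75.015) → (227.536,156.528) → (130.023,160.600)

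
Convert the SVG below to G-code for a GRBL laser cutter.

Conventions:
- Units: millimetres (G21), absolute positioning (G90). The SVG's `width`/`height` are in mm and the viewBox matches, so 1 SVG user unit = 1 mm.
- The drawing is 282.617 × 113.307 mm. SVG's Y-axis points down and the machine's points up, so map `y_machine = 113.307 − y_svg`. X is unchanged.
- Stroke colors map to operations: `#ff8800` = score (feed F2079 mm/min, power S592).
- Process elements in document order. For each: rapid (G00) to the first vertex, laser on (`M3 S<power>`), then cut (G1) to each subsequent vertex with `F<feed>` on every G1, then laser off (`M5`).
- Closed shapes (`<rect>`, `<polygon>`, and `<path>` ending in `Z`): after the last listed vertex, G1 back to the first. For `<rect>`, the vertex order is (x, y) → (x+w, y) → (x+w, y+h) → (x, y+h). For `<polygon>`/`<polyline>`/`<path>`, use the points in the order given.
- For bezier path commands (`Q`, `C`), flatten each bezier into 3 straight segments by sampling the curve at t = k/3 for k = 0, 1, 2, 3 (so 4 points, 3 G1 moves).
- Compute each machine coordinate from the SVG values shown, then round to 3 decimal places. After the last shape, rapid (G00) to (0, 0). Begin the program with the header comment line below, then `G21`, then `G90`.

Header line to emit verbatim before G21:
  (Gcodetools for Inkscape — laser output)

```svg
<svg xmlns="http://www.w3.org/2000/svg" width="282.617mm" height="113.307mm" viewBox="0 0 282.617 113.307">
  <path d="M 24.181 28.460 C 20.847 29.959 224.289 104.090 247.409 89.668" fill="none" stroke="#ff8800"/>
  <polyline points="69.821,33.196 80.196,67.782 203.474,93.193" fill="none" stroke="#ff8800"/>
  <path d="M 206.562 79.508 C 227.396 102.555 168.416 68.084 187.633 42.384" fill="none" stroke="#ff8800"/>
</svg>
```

(Gcodetools for Inkscape — laser output)
G21
G90
G00 X24.181 Y84.847
M3 S592
G1 X75.435 Y65.107 F2079
G1 X178.519 Y32.765 F2079
G1 X247.409 Y23.639 F2079
M5
G00 X69.821 Y80.111
M3 S592
G1 X80.196 Y45.525 F2079
G1 X203.474 Y20.114 F2079
M5
G00 X206.562 Y33.799
M3 S592
G1 X206.644 Y27.470 F2079
G1 X188.629 Y44.754 F2079
G1 X187.633 Y70.923 F2079
M5
G00 X0.000 Y0.000

viewBox `0 0 282.617 113.307` with mm width/height → 1 unit = 1 mm. Flip: y_m = 113.307 − y_svg.

**Shape 1** — `<path>` cubic bezier, stroke `#ff8800` → score (S592, F2079). Control points (SVG): P0=(24.181,28.460), P1=(20.847,29.959), P2=(224.289,104.090), P3=(247.409,89.668); sampled at t=k/3. Machine vertices: (24.181,84.847) → (75.435,65.107) → (178.519,32.765) → (247.409,23.639). Open path.

**Shape 2** — `<polyline>` open polyline, stroke `#ff8800` → score (S592, F2079). Machine vertices: (69.821,80.111) → (80.196,45.525) → (203.474,20.114). Open path.

**Shape 3** — `<path>` cubic bezier, stroke `#ff8800` → score (S592, F2079). Control points (SVG): P0=(206.562,79.508), P1=(227.396,102.555), P2=(168.416,68.084), P3=(187.633,42.384); sampled at t=k/3. Machine vertices: (206.562,33.799) → (206.644,27.470) → (188.629,44.754) → (187.633,70.923). Open path.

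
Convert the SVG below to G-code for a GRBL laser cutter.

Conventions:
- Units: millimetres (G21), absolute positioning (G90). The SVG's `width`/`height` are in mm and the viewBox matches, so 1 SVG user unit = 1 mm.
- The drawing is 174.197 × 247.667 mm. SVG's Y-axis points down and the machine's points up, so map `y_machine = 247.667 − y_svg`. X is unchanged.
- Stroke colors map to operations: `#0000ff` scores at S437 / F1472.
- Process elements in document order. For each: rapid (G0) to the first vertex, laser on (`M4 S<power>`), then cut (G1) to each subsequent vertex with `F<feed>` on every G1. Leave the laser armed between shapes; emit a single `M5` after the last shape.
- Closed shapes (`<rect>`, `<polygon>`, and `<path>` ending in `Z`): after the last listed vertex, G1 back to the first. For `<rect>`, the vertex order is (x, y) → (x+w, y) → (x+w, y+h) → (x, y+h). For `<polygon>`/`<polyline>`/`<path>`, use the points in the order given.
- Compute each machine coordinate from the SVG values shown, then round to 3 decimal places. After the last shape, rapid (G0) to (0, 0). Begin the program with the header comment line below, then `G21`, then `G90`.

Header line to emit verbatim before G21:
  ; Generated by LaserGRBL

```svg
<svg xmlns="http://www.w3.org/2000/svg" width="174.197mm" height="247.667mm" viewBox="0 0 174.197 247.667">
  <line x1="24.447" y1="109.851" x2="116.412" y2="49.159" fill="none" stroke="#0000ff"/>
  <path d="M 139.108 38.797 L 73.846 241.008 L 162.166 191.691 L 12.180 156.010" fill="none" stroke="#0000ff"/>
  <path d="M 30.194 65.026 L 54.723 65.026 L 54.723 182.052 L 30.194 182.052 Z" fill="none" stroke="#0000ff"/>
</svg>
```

viewBox `0 0 174.197 247.667` with mm width/height → 1 unit = 1 mm. Flip: y_m = 247.667 − y_svg.

**Shape 1** — `<line>` line segment, stroke `#0000ff` → score (S437, F1472). Machine vertices: (24.447,137.816) → (116.412,198.508). Open path.

**Shape 2** — `<path>` open polyline, stroke `#0000ff` → score (S437, F1472). Machine vertices: (139.108,208.870) → (73.846,6.659) → (162.166,55.976) → (12.180,91.657). Open path.

**Shape 3** — `<path>` rectangle, stroke `#0000ff` → score (S437, F1472). Machine vertices: (30.194,182.641) → (54.723,182.641) → (54.723,65.615) → (30.194,65.615) → (30.194,182.641). Closed: final G1 returns to the first vertex.

; Generated by LaserGRBL
G21
G90
G0 X24.447 Y137.816
M4 S437
G1 X116.412 Y198.508 F1472
G0 X139.108 Y208.870
M4 S437
G1 X73.846 Y6.659 F1472
G1 X162.166 Y55.976 F1472
G1 X12.180 Y91.657 F1472
G0 X30.194 Y182.641
M4 S437
G1 X54.723 Y182.641 F1472
G1 X54.723 Y65.615 F1472
G1 X30.194 Y65.615 F1472
G1 X30.194 Y182.641 F1472
M5
G0 X0.000 Y0.000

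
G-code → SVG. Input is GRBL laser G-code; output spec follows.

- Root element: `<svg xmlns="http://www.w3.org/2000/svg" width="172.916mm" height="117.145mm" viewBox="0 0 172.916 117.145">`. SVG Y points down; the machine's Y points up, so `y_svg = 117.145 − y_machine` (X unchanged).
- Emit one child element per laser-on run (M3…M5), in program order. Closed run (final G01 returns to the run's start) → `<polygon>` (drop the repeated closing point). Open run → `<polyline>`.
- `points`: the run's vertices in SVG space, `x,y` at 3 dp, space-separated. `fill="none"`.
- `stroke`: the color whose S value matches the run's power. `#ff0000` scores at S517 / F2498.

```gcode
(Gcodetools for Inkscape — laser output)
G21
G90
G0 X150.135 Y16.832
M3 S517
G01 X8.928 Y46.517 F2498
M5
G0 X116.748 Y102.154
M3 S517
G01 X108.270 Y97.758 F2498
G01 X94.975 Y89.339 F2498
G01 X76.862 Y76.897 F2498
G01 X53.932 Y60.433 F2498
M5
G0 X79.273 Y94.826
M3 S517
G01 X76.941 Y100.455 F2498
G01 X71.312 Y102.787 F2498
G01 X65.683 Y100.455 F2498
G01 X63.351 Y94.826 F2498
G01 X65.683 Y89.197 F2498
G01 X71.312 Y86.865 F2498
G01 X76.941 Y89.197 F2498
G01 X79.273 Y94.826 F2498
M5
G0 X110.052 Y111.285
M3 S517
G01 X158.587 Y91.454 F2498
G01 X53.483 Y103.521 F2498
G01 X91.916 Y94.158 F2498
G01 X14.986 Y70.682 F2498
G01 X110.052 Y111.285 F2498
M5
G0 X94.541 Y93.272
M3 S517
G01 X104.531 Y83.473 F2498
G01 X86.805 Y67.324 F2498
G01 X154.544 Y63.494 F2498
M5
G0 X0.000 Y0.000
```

<svg xmlns="http://www.w3.org/2000/svg" width="172.916mm" height="117.145mm" viewBox="0 0 172.916 117.145">
  <polyline points="150.135,100.313 8.928,70.628" fill="none" stroke="#ff0000"/>
  <polyline points="116.748,14.991 108.270,19.387 94.975,27.806 76.862,40.248 53.932,56.712" fill="none" stroke="#ff0000"/>
  <polygon points="79.273,22.319 76.941,16.690 71.312,14.358 65.683,16.690 63.351,22.319 65.683,27.948 71.312,30.280 76.941,27.948" fill="none" stroke="#ff0000"/>
  <polygon points="110.052,5.860 158.587,25.691 53.483,13.624 91.916,22.987 14.986,46.463" fill="none" stroke="#ff0000"/>
  <polyline points="94.541,23.873 104.531,33.672 86.805,49.821 154.544,53.651" fill="none" stroke="#ff0000"/>
</svg>

Each laser-on run becomes one SVG element. Flip Y back into SVG space with y_svg = 117.145 − y_machine. Every run uses S517, so all elements get stroke `#ff0000` (score).

Run 1: The run is open, so emit a `<polyline>` with points (Y-flipped): 150.135,100.313 8.928,70.628.

Run 2: The run is open, so emit a `<polyline>` with points (Y-flipped): 116.748,14.991 108.270,19.387 94.975,27.806 76.862,40.248 53.932,56.712.

Run 3: The run returns to its start, so emit a `<polygon>` with points (Y-flipped): 79.273,22.319 76.941,16.690 71.312,14.358 65.683,16.690 63.351,22.319 65.683,27.948 71.312,30.280 76.941,27.948.

Run 4: The run returns to its start, so emit a `<polygon>` with points (Y-flipped): 110.052,5.860 158.587,25.691 53.483,13.624 91.916,22.987 14.986,46.463.

Run 5: The run is open, so emit a `<polyline>` with points (Y-flipped): 94.541,23.873 104.531,33.672 86.805,49.821 154.544,53.651.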